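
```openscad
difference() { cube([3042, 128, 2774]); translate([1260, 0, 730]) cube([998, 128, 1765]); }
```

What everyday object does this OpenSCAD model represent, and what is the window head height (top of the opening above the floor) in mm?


A wall with a window opening. The window head height is 2495 mm.

A wall with a rectangular opening subtracted — a window. Sill at z = 730, opening 1765 mm tall, so the head is at 730 + 1765 = 2495 mm.


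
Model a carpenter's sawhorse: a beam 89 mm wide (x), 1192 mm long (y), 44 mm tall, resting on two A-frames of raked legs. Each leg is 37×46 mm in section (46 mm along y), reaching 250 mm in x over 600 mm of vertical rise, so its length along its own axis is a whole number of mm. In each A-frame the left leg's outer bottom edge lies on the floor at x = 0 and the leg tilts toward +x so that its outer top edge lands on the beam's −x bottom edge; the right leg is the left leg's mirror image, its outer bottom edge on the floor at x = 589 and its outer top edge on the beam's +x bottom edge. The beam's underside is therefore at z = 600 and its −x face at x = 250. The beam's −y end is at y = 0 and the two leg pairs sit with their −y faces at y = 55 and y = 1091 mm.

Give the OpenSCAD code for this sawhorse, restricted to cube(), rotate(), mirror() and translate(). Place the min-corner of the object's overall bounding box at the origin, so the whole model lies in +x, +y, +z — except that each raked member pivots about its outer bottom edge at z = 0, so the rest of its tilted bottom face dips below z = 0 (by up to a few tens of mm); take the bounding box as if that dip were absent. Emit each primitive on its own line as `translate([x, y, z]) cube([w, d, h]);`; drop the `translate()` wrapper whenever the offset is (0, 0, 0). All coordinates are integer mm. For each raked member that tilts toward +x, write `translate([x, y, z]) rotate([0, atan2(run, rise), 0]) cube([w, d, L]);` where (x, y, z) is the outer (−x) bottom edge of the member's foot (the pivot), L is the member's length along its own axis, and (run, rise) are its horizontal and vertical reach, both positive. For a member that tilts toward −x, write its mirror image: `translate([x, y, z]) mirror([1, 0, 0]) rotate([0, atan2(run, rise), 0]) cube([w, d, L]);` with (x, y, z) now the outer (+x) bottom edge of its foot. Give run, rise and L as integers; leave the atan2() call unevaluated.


translate([250, 0, 600]) cube([89, 1192, 44]);
translate([0, 55, 0]) rotate([0, atan2(250, 600), 0]) cube([37, 46, 650]);
translate([589, 55, 0]) mirror([1, 0, 0]) rotate([0, atan2(250, 600), 0]) cube([37, 46, 650]);
translate([0, 1091, 0]) rotate([0, atan2(250, 600), 0]) cube([37, 46, 650]);
translate([589, 1091, 0]) mirror([1, 0, 0]) rotate([0, atan2(250, 600), 0]) cube([37, 46, 650]);


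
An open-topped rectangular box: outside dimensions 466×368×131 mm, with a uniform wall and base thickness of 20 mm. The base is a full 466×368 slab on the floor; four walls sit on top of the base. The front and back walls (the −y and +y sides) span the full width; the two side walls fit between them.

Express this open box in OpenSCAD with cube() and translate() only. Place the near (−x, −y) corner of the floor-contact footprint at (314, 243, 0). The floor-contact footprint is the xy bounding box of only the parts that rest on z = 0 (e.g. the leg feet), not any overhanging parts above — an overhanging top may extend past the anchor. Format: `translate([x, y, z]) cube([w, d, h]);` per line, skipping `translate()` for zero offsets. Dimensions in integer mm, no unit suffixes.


translate([314, 243, 0]) cube([466, 368, 20]);
translate([314, 243, 20]) cube([466, 20, 111]);
translate([314, 591, 20]) cube([466, 20, 111]);
translate([314, 263, 20]) cube([20, 328, 111]);
translate([760, 263, 20]) cube([20, 328, 111]);


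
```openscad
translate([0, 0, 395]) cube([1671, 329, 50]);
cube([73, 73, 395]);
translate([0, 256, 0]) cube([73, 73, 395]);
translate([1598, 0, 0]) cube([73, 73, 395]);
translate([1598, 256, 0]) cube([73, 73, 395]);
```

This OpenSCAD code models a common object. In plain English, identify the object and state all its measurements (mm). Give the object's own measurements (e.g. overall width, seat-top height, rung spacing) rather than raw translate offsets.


A bench: a 1671×329 mm seat slab, 50 mm thick, top at z = 445 mm, on four 73×73 mm square legs flush with the seat corners and standing on z = 0.


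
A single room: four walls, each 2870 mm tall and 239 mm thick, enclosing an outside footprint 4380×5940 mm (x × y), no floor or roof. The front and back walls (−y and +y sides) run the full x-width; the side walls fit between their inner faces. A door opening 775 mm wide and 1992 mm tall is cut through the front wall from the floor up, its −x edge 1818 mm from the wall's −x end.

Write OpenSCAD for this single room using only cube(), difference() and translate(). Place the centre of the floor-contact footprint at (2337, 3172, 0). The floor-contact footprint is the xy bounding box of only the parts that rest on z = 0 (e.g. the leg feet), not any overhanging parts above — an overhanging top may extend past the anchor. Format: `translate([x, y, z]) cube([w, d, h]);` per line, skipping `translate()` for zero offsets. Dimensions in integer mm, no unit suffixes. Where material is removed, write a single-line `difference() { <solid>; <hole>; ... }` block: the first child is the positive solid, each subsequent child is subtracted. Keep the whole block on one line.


difference() { translate([147, 202, 0]) cube([4380, 239, 2870]); translate([1965, 202, 0]) cube([775, 239, 1992]); }
translate([147, 5903, 0]) cube([4380, 239, 2870]);
translate([147, 441, 0]) cube([239, 5462, 2870]);
translate([4288, 441, 0]) cube([239, 5462, 2870]);


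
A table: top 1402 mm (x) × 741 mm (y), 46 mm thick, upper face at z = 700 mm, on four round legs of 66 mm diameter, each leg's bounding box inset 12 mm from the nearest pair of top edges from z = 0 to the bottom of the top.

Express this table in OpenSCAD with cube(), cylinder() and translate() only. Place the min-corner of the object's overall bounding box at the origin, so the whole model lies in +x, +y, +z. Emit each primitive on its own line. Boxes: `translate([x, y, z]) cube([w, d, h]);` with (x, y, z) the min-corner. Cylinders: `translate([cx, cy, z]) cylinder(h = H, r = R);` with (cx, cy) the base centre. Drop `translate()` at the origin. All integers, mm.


// leg_h = 700 - 46 = 654
translate([0, 0, 654]) cube([1402, 741, 46]);
translate([45, 45, 0]) cylinder(h = 654, r = 33);
translate([1357, 45, 0]) cylinder(h = 654, r = 33);
translate([45, 696, 0]) cylinder(h = 654, r = 33);
translate([1357, 696, 0]) cylinder(h = 654, r = 33);


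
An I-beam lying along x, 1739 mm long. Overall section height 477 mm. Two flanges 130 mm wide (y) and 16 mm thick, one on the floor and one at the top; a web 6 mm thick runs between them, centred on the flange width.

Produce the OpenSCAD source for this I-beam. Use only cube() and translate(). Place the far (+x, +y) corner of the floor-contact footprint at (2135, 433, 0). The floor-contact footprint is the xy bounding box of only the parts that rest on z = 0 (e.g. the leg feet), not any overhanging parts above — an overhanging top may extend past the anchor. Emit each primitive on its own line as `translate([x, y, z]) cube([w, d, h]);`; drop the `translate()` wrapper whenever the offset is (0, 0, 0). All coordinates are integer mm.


translate([396, 303, 0]) cube([1739, 130, 16]);
translate([396, 365, 16]) cube([1739, 6, 445]);
translate([396, 303, 461]) cube([1739, 130, 16]);


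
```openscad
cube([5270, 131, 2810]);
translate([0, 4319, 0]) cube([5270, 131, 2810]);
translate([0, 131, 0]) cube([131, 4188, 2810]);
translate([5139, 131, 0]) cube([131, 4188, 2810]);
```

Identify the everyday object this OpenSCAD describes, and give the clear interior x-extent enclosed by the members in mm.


A house (or room) frame. The interior width is 5008 mm.

Four 2810 mm walls enclosing a rectangle with no floor or roof — a room or house frame. Outside width is 5270 mm and wall thickness is 131 mm, so the interior width is 5270 − 2 × 131 = 5008 mm.


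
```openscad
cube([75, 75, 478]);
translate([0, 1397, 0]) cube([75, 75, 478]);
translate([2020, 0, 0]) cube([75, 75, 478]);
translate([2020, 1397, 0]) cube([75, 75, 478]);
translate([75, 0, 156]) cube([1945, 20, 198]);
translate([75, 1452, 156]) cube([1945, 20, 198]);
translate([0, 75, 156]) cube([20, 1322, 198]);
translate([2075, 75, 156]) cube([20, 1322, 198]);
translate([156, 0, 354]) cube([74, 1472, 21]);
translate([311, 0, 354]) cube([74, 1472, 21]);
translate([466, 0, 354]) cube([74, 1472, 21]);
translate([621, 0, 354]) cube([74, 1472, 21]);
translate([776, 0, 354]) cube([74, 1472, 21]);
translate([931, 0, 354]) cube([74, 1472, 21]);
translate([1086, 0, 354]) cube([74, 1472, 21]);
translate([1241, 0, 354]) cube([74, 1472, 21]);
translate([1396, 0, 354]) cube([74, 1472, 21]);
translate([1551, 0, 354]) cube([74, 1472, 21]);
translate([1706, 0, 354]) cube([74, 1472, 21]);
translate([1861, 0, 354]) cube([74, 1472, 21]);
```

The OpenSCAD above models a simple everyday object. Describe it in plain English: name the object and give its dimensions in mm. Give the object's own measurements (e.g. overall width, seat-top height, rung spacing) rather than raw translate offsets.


A bed frame 2095 mm long (x) by 1472 mm wide (y). Four 75×75 mm corner posts, 478 mm tall, at the corners of the footprint. Four rails of 20 mm thickness and 198 mm height run between adjacent posts with their undersides at z = 156 mm, their outer faces flush with the outside of the frame (the two x-running rails run between the posts' inner faces; the two y-running rails run between the posts' inner faces). 12 slats, each 74 mm wide (x) and 21 mm thick, lie across the top of the two x-running rails, running the full 1472 mm width of the frame in y; along x they sit between the end posts with a 81 mm gap after the −x posts and between neighbouring slats, leaving 85 mm before the +x posts.


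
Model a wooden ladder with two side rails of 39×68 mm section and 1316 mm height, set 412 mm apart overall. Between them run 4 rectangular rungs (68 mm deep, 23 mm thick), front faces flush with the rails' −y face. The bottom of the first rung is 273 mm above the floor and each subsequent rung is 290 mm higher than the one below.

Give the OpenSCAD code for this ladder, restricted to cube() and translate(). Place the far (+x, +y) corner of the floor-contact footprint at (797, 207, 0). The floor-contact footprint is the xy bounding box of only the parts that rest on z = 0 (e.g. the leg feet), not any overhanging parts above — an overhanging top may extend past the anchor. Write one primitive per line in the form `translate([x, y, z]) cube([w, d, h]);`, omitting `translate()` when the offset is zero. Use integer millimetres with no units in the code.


translate([385, 139, 0]) cube([39, 68, 1316]);
translate([758, 139, 0]) cube([39, 68, 1316]);
translate([424, 139, 273]) cube([334, 68, 23]);
translate([424, 139, 563]) cube([334, 68, 23]);
translate([424, 139, 853]) cube([334, 68, 23]);
translate([424, 139, 1143]) cube([334, 68, 23]);


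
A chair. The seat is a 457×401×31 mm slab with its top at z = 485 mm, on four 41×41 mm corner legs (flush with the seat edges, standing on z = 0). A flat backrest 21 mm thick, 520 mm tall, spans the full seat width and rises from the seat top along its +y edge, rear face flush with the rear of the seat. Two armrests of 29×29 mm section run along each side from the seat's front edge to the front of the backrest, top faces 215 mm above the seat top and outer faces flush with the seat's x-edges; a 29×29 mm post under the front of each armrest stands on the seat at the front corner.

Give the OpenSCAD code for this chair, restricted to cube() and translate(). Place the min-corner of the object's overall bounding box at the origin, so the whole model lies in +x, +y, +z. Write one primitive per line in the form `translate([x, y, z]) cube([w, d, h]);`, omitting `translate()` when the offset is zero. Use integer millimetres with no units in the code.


translate([0, 0, 454]) cube([457, 401, 31]);
cube([41, 41, 454]);
translate([416, 0, 0]) cube([41, 41, 454]);
translate([0, 360, 0]) cube([41, 41, 454]);
translate([416, 360, 0]) cube([41, 41, 454]);
translate([0, 380, 485]) cube([457, 21, 520]);
translate([0, 0, 671]) cube([29, 380, 29]);
translate([428, 0, 671]) cube([29, 380, 29]);
translate([0, 0, 485]) cube([29, 29, 186]);
translate([428, 0, 485]) cube([29, 29, 186]);


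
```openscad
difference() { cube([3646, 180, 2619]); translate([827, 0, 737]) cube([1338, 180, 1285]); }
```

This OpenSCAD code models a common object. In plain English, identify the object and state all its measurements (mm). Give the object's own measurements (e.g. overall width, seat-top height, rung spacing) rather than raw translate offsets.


A wall 3646 mm long (x), 180 mm thick (y), 2619 mm tall, with a rectangular window opening cut through it. The opening is 1338 mm wide and 1285 mm tall; its sill is at z = 737 mm and its near (−x) edge is 827 mm from the wall's −x end. The opening passes through the full wall thickness.


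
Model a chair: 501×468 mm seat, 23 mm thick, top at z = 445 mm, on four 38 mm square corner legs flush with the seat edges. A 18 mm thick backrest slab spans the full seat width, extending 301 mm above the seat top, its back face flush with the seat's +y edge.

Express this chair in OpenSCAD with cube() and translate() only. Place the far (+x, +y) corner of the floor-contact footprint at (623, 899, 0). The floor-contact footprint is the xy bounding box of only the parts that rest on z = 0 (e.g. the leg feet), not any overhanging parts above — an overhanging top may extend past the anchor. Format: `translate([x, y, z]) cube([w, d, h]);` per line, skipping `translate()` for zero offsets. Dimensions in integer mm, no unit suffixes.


// leg_h = 445 - 23 = 422
translate([122, 431, 422]) cube([501, 468, 23]);
translate([122, 431, 0]) cube([38, 38, 422]);
translate([585, 431, 0]) cube([38, 38, 422]);
translate([122, 861, 0]) cube([38, 38, 422]);
translate([585, 861, 0]) cube([38, 38, 422]);
translate([122, 881, 445]) cube([501, 18, 301]);


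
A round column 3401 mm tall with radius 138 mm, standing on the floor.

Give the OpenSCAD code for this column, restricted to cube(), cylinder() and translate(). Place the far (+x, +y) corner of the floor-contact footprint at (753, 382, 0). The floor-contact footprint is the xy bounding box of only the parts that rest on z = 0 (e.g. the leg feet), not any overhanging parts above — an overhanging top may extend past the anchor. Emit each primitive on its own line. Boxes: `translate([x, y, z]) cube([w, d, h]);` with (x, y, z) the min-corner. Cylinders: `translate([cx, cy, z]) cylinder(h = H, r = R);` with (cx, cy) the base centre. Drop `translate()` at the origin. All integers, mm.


translate([615, 244, 0]) cylinder(h = 3401, r = 138);


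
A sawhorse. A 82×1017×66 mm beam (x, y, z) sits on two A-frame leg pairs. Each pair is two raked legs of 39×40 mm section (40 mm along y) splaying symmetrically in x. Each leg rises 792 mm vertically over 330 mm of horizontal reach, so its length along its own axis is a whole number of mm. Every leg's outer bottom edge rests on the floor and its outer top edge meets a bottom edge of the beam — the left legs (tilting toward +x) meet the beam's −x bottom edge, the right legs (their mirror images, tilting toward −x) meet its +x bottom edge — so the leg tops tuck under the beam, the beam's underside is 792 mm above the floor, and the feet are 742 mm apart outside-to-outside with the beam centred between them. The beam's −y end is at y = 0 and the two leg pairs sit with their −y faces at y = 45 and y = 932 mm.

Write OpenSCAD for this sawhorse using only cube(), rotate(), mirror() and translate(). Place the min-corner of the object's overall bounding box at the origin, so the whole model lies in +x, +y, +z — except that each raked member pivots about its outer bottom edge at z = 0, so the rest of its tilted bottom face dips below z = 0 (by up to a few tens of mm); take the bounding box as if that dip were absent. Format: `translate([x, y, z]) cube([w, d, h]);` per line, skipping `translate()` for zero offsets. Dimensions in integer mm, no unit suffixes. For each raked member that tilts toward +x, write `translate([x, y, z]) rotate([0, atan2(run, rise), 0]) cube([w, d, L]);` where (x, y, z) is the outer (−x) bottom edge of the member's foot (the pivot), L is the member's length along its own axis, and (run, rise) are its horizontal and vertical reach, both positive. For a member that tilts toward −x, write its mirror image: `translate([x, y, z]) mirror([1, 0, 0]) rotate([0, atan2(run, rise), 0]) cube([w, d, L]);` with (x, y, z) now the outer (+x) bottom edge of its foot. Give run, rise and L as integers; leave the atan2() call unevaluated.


translate([330, 0, 792]) cube([82, 1017, 66]);
translate([0, 45, 0]) rotate([0, atan2(330, 792), 0]) cube([39, 40, 858]);
translate([742, 45, 0]) mirror([1, 0, 0]) rotate([0, atan2(330, 792), 0]) cube([39, 40, 858]);
translate([0, 932, 0]) rotate([0, atan2(330, 792), 0]) cube([39, 40, 858]);
translate([742, 932, 0]) mirror([1, 0, 0]) rotate([0, atan2(330, 792), 0]) cube([39, 40, 858]);


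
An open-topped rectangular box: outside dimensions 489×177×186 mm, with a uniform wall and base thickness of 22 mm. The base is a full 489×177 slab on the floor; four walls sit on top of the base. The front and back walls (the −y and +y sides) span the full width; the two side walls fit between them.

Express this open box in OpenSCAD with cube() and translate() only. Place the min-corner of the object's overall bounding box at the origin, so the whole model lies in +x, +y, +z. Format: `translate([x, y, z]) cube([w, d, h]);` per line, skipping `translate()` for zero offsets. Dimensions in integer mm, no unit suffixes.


cube([489, 177, 22]);
translate([0, 0, 22]) cube([489, 22, 164]);
translate([0, 155, 22]) cube([489, 22, 164]);
translate([0, 22, 22]) cube([22, 133, 164]);
translate([467, 22, 22]) cube([22, 133, 164]);


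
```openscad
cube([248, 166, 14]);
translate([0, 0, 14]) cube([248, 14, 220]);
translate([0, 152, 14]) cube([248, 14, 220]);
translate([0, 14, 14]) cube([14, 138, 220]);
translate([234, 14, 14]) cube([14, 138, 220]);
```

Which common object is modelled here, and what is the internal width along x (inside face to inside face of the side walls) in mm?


An open box. The internal width is 220 mm.

A 248×166 base slab with four walls standing on it — an open box. The base is 248 mm wide and the walls are 14 mm thick, so the internal width is 248 − 2 × 14 = 220 mm.


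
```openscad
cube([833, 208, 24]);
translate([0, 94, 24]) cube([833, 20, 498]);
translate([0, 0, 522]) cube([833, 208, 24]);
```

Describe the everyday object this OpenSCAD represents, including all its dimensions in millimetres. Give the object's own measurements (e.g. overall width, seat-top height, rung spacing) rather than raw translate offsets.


An I-beam lying along x, 833 mm long. Overall section height 546 mm. Two flanges 208 mm wide (y) and 24 mm thick, one on the floor and one at the top; a web 20 mm thick runs between them, centred on the flange width.


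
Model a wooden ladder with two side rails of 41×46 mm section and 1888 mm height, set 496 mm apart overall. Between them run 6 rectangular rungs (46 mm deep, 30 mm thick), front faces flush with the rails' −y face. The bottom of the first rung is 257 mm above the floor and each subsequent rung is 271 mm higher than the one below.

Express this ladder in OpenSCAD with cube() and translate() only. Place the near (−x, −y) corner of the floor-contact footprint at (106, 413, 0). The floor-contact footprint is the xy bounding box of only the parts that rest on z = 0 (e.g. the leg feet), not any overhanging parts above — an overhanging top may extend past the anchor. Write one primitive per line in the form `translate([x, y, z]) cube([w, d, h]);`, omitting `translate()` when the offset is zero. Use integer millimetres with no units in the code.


// rung span = 496 - 2*41 = 414
// rung[k] z = 257 + k*271
translate([106, 413, 0]) cube([41, 46, 1888]);
translate([561, 413, 0]) cube([41, 46, 1888]);
translate([147, 413, 257]) cube([414, 46, 30]);
translate([147, 413, 528]) cube([414, 46, 30]);
translate([147, 413, 799]) cube([414, 46, 30]);
translate([147, 413, 1070]) cube([414, 46, 30]);
translate([147, 413, 1341]) cube([414, 46, 30]);
translate([147, 413, 1612]) cube([414, 46, 30]);


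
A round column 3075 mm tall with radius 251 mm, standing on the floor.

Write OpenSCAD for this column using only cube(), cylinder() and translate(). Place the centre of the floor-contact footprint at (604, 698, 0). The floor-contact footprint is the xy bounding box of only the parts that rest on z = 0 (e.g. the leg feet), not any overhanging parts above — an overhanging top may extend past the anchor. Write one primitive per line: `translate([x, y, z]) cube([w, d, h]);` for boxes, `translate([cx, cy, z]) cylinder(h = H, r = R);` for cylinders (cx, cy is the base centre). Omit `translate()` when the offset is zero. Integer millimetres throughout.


translate([604, 698, 0]) cylinder(h = 3075, r = 251);


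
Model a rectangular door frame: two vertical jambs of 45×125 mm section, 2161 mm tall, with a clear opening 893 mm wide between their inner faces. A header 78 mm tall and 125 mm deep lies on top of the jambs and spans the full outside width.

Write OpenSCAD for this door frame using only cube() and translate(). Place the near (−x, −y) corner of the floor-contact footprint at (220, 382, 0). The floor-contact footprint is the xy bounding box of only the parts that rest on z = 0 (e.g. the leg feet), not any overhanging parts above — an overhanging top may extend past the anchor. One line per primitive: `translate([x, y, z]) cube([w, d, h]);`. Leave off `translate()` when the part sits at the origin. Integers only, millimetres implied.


translate([220, 382, 0]) cube([45, 125, 2161]);
translate([1158, 382, 0]) cube([45, 125, 2161]);
translate([220, 382, 2161]) cube([983, 125, 78]);


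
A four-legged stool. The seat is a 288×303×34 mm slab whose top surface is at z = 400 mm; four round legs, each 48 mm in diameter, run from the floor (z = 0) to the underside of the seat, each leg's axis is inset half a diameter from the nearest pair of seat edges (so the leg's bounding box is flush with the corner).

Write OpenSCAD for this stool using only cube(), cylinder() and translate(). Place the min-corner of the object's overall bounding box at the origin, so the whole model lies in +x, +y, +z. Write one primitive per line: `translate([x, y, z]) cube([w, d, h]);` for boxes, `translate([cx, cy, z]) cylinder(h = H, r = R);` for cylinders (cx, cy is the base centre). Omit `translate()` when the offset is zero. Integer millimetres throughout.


// leg_h = 400 - 34 = 366
translate([0, 0, 366]) cube([288, 303, 34]);
translate([24, 24, 0]) cylinder(h = 366, r = 24);
translate([264, 24, 0]) cylinder(h = 366, r = 24);
translate([24, 279, 0]) cylinder(h = 366, r = 24);
translate([264, 279, 0]) cylinder(h = 366, r = 24);


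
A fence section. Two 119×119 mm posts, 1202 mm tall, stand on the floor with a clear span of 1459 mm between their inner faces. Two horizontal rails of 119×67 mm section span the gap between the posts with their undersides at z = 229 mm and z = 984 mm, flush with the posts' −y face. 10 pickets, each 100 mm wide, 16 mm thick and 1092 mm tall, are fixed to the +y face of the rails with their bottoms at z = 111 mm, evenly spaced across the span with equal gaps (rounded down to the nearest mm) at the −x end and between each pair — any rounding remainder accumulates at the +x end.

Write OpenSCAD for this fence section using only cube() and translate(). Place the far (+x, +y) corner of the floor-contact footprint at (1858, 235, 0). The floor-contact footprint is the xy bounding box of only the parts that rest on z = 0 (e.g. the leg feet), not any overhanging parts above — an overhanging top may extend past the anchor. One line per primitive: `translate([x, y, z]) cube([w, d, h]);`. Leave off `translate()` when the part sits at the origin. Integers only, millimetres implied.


translate([161, 116, 0]) cube([119, 119, 1202]);
translate([1739, 116, 0]) cube([119, 119, 1202]);
translate([280, 116, 229]) cube([1459, 119, 67]);
translate([280, 116, 984]) cube([1459, 119, 67]);
translate([321, 235, 111]) cube([100, 16, 1092]);
translate([462, 235, 111]) cube([100, 16, 1092]);
translate([603, 235, 111]) cube([100, 16, 1092]);
translate([744, 235, 111]) cube([100, 16, 1092]);
translate([885, 235, 111]) cube([100, 16, 1092]);
translate([1026, 235, 111]) cube([100, 16, 1092]);
translate([1167, 235, 111]) cube([100, 16, 1092]);
translate([1308, 235, 111]) cube([100, 16, 1092]);
translate([1449, 235, 111]) cube([100, 16, 1092]);
translate([1590, 235, 111]) cube([100, 16, 1092]);


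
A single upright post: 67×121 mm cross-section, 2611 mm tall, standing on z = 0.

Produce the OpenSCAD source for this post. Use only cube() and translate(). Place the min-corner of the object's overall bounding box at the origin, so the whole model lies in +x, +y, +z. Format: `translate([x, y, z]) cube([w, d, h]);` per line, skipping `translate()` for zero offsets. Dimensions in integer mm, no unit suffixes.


cube([67, 121, 2611]);


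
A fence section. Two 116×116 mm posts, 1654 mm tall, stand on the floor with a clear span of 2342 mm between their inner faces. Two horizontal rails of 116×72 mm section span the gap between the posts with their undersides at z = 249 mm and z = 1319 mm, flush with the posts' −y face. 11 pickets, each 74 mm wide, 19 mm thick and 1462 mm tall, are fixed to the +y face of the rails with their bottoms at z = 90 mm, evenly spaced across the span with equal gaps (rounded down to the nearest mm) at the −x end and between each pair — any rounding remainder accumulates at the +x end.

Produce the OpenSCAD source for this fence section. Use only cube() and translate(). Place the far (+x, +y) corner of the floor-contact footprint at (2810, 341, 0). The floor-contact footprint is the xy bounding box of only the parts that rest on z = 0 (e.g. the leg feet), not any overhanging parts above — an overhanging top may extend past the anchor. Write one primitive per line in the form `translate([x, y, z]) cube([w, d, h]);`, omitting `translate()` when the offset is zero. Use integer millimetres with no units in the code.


translate([236, 225, 0]) cube([116, 116, 1654]);
translate([2694, 225, 0]) cube([116, 116, 1654]);
translate([352, 225, 249]) cube([2342, 116, 72]);
translate([352, 225, 1319]) cube([2342, 116, 72]);
translate([479, 341, 90]) cube([74, 19, 1462]);
translate([680, 341, 90]) cube([74, 19, 1462]);
translate([881, 341, 90]) cube([74, 19, 1462]);
translate([1082, 341, 90]) cube([74, 19, 1462]);
translate([1283, 341, 90]) cube([74, 19, 1462]);
translate([1484, 341, 90]) cube([74, 19, 1462]);
translate([1685, 341, 90]) cube([74, 19, 1462]);
translate([1886, 341, 90]) cube([74, 19, 1462]);
translate([2087, 341, 90]) cube([74, 19, 1462]);
translate([2288, 341, 90]) cube([74, 19, 1462]);
translate([2489, 341, 90]) cube([74, 19, 1462]);


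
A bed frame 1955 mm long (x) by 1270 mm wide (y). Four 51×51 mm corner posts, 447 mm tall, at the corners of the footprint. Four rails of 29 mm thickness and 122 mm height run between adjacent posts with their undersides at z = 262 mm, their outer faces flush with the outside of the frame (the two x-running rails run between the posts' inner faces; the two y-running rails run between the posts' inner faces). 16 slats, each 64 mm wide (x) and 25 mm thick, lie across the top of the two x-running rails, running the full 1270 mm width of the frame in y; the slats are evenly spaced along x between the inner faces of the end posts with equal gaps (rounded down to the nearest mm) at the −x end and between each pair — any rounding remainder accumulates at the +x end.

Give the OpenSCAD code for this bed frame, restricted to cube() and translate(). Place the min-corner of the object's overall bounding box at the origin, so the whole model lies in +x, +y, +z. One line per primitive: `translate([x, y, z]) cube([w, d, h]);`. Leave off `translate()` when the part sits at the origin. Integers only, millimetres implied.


cube([51, 51, 447]);
translate([0, 1219, 0]) cube([51, 51, 447]);
translate([1904, 0, 0]) cube([51, 51, 447]);
translate([1904, 1219, 0]) cube([51, 51, 447]);
translate([51, 0, 262]) cube([1853, 29, 122]);
translate([51, 1241, 262]) cube([1853, 29, 122]);
translate([0, 51, 262]) cube([29, 1168, 122]);
translate([1926, 51, 262]) cube([29, 1168, 122]);
translate([99, 0, 384]) cube([64, 1270, 25]);
translate([211, 0, 384]) cube([64, 1270, 25]);
translate([323, 0, 384]) cube([64, 1270, 25]);
translate([435, 0, 384]) cube([64, 1270, 25]);
translate([547, 0, 384]) cube([64, 1270, 25]);
translate([659, 0, 384]) cube([64, 1270, 25]);
translate([771, 0, 384]) cube([64, 1270, 25]);
translate([883, 0, 384]) cube([64, 1270, 25]);
translate([995, 0, 384]) cube([64, 1270, 25]);
translate([1107, 0, 384]) cube([64, 1270, 25]);
translate([1219, 0, 384]) cube([64, 1270, 25]);
translate([1331, 0, 384]) cube([64, 1270, 25]);
translate([1443, 0, 384]) cube([64, 1270, 25]);
translate([1555, 0, 384]) cube([64, 1270, 25]);
translate([1667, 0, 384]) cube([64, 1270, 25]);
translate([1779, 0, 384]) cube([64, 1270, 25]);


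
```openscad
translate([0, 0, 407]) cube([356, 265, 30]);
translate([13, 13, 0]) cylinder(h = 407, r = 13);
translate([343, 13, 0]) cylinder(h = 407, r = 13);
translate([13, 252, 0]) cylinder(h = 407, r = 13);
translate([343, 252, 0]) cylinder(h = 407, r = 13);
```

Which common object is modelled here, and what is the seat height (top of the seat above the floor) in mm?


A stool. The seat height is 437 mm.

A 356×265×30 slab at z = 407 on four corner cylinders — a stool. The seat top is 407 + 30 = 437 mm.


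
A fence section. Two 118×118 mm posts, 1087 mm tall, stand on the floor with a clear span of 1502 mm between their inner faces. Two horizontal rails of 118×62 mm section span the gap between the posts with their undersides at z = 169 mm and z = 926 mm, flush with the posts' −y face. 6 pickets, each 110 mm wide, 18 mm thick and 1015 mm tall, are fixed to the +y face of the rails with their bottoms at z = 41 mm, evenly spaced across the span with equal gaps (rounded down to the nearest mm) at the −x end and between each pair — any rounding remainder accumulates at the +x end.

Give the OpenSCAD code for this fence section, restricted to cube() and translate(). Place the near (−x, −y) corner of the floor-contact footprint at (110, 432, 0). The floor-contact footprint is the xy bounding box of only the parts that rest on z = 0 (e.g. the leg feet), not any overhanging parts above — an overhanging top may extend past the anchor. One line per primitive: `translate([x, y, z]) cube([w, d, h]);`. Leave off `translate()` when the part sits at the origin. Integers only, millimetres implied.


translate([110, 432, 0]) cube([118, 118, 1087]);
translate([1730, 432, 0]) cube([118, 118, 1087]);
translate([228, 432, 169]) cube([1502, 118, 62]);
translate([228, 432, 926]) cube([1502, 118, 62]);
translate([348, 550, 41]) cube([110, 18, 1015]);
translate([578, 550, 41]) cube([110, 18, 1015]);
translate([808, 550, 41]) cube([110, 18, 1015]);
translate([1038, 550, 41]) cube([110, 18, 1015]);
translate([1268, 550, 41]) cube([110, 18, 1015]);
translate([1498, 550, 41]) cube([110, 18, 1015]);


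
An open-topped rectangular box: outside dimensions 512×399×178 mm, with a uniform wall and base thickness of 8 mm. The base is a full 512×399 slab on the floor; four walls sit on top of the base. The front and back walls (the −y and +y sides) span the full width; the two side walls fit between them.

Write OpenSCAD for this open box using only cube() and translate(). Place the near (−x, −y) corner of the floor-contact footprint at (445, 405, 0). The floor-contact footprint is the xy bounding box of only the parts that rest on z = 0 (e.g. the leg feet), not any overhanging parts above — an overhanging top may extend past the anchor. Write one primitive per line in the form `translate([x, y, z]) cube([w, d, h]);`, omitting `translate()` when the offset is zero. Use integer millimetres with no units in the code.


translate([445, 405, 0]) cube([512, 399, 8]);
translate([445, 405, 8]) cube([512, 8, 170]);
translate([445, 796, 8]) cube([512, 8, 170]);
translate([445, 413, 8]) cube([8, 383, 170]);
translate([949, 413, 8]) cube([8, 383, 170]);


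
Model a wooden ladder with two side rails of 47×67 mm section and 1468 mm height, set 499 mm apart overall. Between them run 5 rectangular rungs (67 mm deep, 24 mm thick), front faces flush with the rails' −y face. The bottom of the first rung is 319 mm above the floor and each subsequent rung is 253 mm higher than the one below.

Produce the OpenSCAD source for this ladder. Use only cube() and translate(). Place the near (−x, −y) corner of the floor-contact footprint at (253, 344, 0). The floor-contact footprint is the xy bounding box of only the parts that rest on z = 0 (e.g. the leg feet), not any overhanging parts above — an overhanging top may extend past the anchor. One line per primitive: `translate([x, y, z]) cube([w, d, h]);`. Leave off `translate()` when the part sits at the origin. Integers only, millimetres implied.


translate([253, 344, 0]) cube([47, 67, 1468]);
translate([705, 344, 0]) cube([47, 67, 1468]);
translate([300, 344, 319]) cube([405, 67, 24]);
translate([300, 344, 572]) cube([405, 67, 24]);
translate([300, 344, 825]) cube([405, 67, 24]);
translate([300, 344, 1078]) cube([405, 67, 24]);
translate([300, 344, 1331]) cube([405, 67, 24]);


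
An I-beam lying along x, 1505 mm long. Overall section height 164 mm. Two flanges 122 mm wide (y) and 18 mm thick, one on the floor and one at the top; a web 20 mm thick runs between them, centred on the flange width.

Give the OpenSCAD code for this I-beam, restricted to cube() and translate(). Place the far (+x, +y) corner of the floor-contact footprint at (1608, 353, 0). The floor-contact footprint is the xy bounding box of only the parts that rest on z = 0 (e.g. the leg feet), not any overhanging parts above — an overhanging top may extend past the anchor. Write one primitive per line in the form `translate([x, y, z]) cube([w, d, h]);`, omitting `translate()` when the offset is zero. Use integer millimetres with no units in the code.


translate([103, 231, 0]) cube([1505, 122, 18]);
translate([103, 282, 18]) cube([1505, 20, 128]);
translate([103, 231, 146]) cube([1505, 122, 18]);


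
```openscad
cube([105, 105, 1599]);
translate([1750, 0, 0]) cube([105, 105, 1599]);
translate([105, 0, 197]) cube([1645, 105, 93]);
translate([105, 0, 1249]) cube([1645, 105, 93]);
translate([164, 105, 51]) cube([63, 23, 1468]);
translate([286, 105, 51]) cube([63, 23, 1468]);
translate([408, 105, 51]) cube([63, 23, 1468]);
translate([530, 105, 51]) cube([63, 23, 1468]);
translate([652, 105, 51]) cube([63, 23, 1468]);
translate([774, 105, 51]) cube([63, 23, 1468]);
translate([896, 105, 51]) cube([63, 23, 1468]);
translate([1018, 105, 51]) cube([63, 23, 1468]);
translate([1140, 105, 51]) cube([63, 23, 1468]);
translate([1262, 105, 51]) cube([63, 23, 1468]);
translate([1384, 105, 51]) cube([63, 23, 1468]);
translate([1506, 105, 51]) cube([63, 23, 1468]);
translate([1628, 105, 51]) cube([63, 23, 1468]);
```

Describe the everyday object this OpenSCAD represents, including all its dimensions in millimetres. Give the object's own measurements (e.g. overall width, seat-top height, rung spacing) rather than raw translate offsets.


A fence section. Two 105×105 mm posts, 1599 mm tall, stand on the floor with a clear span of 1645 mm between their inner faces. Two horizontal rails of 105×93 mm section span the gap between the posts with their undersides at z = 197 mm and z = 1249 mm, flush with the posts' −y face. 13 pickets, each 63 mm wide, 23 mm thick and 1468 mm tall, are fixed to the +y face of the rails with their bottoms at z = 51 mm, spaced across the span with a 59 mm gap after the −x post and between neighbouring pickets and before the +x post.


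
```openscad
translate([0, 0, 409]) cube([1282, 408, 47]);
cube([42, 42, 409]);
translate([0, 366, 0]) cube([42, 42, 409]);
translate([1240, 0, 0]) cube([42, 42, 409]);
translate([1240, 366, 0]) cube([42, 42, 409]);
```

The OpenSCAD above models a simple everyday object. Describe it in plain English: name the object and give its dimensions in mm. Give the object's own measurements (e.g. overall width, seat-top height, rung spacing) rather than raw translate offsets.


A long wooden bench with a 1282 mm (x) × 408 mm (y) seat, 47 mm thick, its top surface 456 mm above the floor. Four 42 mm square legs at the seat corners, flush with the edges, run from z = 0 to the seat underside.


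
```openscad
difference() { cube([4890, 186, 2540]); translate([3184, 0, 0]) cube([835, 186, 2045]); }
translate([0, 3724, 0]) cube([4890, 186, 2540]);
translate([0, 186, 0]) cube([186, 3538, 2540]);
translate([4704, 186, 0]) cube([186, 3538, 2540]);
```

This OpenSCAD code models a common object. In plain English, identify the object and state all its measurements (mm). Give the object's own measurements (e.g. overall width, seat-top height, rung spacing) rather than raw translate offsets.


A single room: four walls, each 2540 mm tall and 186 mm thick, enclosing an outside footprint 4890×3910 mm (x × y), no floor or roof. The front and back walls (−y and +y sides) run the full x-width; the side walls fit between their inner faces. A door opening 835 mm wide and 2045 mm tall is cut through the front wall from the floor up, its −x edge 3184 mm from the wall's −x end.


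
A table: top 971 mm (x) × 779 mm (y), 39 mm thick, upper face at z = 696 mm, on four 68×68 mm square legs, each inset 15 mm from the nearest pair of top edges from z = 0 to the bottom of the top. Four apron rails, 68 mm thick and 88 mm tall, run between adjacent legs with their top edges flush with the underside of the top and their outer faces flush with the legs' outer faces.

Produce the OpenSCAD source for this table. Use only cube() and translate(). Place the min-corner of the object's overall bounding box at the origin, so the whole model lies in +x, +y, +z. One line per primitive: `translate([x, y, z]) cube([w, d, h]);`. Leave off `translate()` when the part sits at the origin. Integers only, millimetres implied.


translate([0, 0, 657]) cube([971, 779, 39]);
translate([15, 15, 0]) cube([68, 68, 657]);
translate([888, 15, 0]) cube([68, 68, 657]);
translate([15, 696, 0]) cube([68, 68, 657]);
translate([888, 696, 0]) cube([68, 68, 657]);
translate([83, 15, 569]) cube([805, 68, 88]);
translate([83, 696, 569]) cube([805, 68, 88]);
translate([15, 83, 569]) cube([68, 613, 88]);
translate([888, 83, 569]) cube([68, 613, 88]);


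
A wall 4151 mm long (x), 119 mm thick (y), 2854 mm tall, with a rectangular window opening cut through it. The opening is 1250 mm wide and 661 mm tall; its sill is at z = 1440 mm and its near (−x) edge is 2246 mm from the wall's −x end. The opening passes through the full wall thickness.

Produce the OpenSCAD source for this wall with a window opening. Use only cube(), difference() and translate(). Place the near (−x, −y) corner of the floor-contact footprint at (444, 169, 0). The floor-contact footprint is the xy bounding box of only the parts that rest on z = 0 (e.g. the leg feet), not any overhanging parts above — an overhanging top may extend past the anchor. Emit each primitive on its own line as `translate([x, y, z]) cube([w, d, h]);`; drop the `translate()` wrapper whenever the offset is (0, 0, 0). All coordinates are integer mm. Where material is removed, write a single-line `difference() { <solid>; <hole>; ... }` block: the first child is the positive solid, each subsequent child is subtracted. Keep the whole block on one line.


difference() { translate([444, 169, 0]) cube([4151, 119, 2854]); translate([2690, 169, 1440]) cube([1250, 119, 661]); }
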